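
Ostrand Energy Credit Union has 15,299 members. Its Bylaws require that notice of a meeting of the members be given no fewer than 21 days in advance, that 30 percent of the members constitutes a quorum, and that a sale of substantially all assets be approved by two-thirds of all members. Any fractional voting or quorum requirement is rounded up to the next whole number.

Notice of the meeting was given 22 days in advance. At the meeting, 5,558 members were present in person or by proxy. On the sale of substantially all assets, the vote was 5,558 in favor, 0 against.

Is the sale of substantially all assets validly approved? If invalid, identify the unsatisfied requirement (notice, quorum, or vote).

Invalid — vote requirement not satisfied.

Notice: 22 days given; 21 required. Satisfied.
Quorum: 30% of 15,299 = 4,589.70, rounded up to 4,590; 5,558 present. Satisfied.
Vote: requires two-thirds of all members (15,299); 2/3 of 15299 = 10199.33, rounded up to 10200, so 10,200 needed; 5,558 in favor. Not satisfied.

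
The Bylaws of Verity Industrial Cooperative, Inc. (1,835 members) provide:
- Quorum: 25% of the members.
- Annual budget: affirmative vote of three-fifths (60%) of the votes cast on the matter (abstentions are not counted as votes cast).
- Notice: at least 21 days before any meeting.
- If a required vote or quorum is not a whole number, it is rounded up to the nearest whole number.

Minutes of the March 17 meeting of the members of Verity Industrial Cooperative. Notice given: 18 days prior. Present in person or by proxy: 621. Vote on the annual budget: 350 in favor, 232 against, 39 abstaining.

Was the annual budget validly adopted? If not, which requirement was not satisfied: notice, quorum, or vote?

Notice: 18 days given; 21 required. Not satisfied.
Quorum: 25% of 1,835 = 458.75, rounded up to 459; 621 present. Satisfied.
Vote: requires three-fifths of the votes cast (621 − 39 abstaining = 582); 3/5 of 582 = 349.20, rounded up to 350, so 350 needed; 350 in favor. Satisfied.

Invalid — notice requirement not satisfied.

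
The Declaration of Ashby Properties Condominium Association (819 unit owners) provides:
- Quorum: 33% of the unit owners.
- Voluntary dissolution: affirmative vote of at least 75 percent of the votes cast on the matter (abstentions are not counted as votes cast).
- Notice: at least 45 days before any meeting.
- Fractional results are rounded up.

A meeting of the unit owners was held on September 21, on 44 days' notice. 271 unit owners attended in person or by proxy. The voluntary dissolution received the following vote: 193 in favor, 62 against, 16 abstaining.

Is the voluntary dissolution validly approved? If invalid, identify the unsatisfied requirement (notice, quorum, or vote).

Notice: 44 days given; 45 required. Not satisfied.
Quorum: 33% of 819 = 270.27, rounded up to 271; 271 present. Satisfied.
Vote: requires three-fourths of the votes cast (271 − 16 abstaining = 255); 3/4 of 255 = 191.25, rounded up to 192, so 192 needed; 193 in favor. Satisfied.

Invalid — notice requirement not satisfied.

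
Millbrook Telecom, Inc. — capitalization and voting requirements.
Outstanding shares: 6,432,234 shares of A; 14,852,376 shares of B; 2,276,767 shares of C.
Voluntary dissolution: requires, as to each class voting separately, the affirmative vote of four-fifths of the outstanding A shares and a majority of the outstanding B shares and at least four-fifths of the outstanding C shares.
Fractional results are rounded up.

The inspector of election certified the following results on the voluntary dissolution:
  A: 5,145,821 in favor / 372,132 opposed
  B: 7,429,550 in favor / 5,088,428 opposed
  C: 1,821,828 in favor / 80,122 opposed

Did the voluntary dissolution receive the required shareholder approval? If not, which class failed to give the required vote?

Approved — every class gave the required vote.

A: 4/5 of 6432234 = 5145787.20, rounded up to 5145788; 5,145,788 required, 5,145,821 in favor — approved.
B: a majority of 14852376 is 7426189; 7,426,189 required, 7,429,550 in favor — approved.
C: 4/5 of 2276767 = 1821413.60, rounded up to 1821414; 1,821,414 required, 1,821,828 in favor — approved.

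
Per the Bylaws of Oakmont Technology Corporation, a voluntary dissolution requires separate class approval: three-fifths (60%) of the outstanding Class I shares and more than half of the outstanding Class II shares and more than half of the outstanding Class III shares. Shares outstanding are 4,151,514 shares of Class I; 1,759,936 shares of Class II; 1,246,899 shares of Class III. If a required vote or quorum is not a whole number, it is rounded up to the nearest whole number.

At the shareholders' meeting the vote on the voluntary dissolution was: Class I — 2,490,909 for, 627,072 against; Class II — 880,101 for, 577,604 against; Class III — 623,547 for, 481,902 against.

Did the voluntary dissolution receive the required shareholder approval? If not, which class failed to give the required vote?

Class I: 3/5 of 4151514 = 2490908.40, rounded up to 2490909; 2,490,909 required, 2,490,909 in favor — approved.
Class II: a majority of 1759936 is 879969; 879,969 required, 880,101 in favor — approved.
Class III: a majority of 1246899 is 623450; 623,450 required, 623,547 in favor — approved.

Approved — every class gave the required vote.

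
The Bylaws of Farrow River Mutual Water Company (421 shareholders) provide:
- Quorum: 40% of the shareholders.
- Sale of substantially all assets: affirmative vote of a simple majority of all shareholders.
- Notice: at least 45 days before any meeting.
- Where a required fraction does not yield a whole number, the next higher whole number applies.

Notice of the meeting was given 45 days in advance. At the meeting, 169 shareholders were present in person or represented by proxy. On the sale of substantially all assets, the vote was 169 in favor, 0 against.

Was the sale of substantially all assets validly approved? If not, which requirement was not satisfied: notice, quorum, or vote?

Notice: 45 days given; 45 required. Satisfied.
Quorum: 40% of 421 = 168.40, rounded up to 169; 169 present. Satisfied.
Vote: requires a majority of all shareholders (421); a majority of 421 is 211, so 211 needed; 169 in favor. Not satisfied.

Invalid — vote requirement not satisfied.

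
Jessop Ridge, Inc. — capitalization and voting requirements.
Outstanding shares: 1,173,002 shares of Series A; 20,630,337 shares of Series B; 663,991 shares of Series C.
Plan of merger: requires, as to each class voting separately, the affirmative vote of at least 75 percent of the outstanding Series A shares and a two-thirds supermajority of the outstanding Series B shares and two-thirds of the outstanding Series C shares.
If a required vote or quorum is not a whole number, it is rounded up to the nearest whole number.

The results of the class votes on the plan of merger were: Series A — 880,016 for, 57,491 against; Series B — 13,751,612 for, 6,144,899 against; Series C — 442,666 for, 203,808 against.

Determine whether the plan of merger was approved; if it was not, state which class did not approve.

Not approved — the Series B shares did not give the required vote.

Series A: 3/4 of 1173002 = 879751.50, rounded up to 879752; 879,752 required, 880,016 in favor — approved.
Series B: 2/3 of 20630337 = 13753558; 13,753,558 required, 13,751,612 in favor — not approved.
Series C: 2/3 of 663991 = 442660.67, rounded up to 442661; 442,661 required, 442,666 in favor — approved.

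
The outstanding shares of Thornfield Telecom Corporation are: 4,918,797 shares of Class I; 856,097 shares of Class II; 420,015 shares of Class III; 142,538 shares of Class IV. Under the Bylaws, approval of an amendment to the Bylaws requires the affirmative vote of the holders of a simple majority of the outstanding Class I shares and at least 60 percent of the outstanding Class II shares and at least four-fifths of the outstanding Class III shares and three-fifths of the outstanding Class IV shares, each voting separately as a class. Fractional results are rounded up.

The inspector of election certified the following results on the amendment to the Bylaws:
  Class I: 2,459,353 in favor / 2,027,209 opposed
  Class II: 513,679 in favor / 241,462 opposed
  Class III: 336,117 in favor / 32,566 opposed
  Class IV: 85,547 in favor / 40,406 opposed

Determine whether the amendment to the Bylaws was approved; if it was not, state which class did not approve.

Class I: a majority of 4918797 is 2459399; 2,459,399 required, 2,459,353 in favor — not approved.
Class II: 3/5 of 856097 = 513658.20, rounded up to 513659; 513,659 required, 513,679 in favor — approved.
Class III: 4/5 of 420015 = 336012; 336,012 required, 336,117 in favor — approved.
Class IV: 3/5 of 142538 = 85522.80, rounded up to 85523; 85,523 required, 85,547 in favor — approved.

Not approved — the Class I shares did not give the required vote.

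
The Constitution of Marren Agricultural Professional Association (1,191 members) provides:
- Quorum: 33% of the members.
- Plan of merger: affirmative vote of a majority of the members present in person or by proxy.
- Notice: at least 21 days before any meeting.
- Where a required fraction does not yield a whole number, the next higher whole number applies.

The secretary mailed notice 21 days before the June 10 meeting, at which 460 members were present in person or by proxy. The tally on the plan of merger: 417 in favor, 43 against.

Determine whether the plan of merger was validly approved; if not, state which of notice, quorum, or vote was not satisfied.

Notice: 21 days given; 21 required. Satisfied.
Quorum: 33% of 1,191 = 393.03, rounded up to 394; 460 present. Satisfied.
Vote: requires a majority of those present (460); a majority of 460 is 231, so 231 needed; 417 in favor. Satisfied.

Valid — all requirements satisfied.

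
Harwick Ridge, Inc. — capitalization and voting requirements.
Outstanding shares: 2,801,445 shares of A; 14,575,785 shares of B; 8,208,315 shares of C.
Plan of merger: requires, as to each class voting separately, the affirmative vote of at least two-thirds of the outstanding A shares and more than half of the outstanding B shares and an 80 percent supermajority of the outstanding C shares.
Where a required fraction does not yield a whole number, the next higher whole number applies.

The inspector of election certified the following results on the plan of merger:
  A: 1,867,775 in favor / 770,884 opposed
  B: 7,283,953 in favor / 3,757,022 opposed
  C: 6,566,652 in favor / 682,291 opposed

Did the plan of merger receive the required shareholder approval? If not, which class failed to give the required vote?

A: 2/3 of 2801445 = 1867630; 1,867,630 required, 1,867,775 in favor — approved.
B: a majority of 14575785 is 7287893; 7,287,893 required, 7,283,953 in favor — not approved.
C: 4/5 of 8208315 = 6566652; 6,566,652 required, 6,566,652 in favor — approved.

Not approved — the B shares did not give the required vote.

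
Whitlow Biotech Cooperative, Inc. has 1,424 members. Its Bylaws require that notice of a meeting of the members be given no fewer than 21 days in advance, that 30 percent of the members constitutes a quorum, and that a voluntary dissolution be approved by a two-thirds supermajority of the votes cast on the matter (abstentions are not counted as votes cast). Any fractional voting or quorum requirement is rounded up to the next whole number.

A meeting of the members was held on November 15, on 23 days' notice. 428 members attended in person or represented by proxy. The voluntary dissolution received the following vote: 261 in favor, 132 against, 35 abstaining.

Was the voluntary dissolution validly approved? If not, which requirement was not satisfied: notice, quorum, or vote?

Notice: 23 days given; 21 required. Satisfied.
Quorum: 30% of 1,424 = 427.20, rounded up to 428; 428 present. Satisfied.
Vote: requires two-thirds of the votes cast (428 − 35 abstaining = 393); 2/3 of 393 = 262, so 262 needed; 261 in favor. Not satisfied.

Invalid — vote requirement not satisfied.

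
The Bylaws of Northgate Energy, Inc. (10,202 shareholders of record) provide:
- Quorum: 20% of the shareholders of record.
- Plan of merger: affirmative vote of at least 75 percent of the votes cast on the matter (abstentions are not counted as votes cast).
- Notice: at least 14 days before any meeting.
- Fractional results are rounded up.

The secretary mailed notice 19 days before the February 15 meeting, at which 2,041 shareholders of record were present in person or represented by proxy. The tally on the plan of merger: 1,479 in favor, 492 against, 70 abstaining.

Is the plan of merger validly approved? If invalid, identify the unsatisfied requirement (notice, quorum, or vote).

Valid — all requirements satisfied.

Notice: 19 days given; 14 required. Satisfied.
Quorum: 20% of 10,202 = 2,040.40, rounded up to 2,041; 2,041 present. Satisfied.
Vote: requires three-fourths of the votes cast (2,041 − 70 abstaining = 1,971); 3/4 of 1971 = 1478.25, rounded up to 1479, so 1,479 needed; 1,479 in favor. Satisfied.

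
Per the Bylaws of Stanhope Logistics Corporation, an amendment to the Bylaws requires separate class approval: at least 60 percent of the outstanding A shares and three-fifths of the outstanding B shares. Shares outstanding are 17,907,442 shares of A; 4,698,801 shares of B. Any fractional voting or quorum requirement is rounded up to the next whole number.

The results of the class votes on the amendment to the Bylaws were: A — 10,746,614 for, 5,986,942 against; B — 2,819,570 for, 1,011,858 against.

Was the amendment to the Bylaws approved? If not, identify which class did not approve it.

Approved — every class gave the required vote.

A: 3/5 of 17907442 = 10744465.20, rounded up to 10744466; 10,744,466 required, 10,746,614 in favor — approved.
B: 3/5 of 4698801 = 2819280.60, rounded up to 2819281; 2,819,281 required, 2,819,570 in favor — approved.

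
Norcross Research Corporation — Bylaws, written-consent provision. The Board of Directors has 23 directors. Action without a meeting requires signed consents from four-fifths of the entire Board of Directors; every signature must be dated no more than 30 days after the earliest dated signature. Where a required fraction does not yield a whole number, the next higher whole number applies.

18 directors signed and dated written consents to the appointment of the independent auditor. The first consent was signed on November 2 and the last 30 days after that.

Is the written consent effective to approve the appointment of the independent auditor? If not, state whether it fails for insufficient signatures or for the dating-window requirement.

Signatures required: four-fifths of 23 — 4/5 of 23 = 18.40, rounded up to 19, so 19 needed; 18 signed. Insufficient.
Dating window: the latest signature is 30 days after the earliest; the limit is 30 days. Within the window.

Not effective — insufficient signatures.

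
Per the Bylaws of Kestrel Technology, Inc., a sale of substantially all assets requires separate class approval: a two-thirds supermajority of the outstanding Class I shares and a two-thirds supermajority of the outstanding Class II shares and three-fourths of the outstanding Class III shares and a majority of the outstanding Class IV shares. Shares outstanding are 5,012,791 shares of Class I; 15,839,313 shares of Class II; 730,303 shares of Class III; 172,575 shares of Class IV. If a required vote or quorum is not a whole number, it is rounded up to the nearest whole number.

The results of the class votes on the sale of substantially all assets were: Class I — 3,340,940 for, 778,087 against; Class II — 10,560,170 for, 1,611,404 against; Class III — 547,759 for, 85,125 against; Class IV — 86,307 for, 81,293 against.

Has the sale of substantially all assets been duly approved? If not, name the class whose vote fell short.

Class I: 2/3 of 5012791 = 3341860.67, rounded up to 3341861; 3,341,861 required, 3,340,940 in favor — not approved.
Class II: 2/3 of 15839313 = 10559542; 10,559,542 required, 10,560,170 in favor — approved.
Class III: 3/4 of 730303 = 547727.25, rounded up to 547728; 547,728 required, 547,759 in favor — approved.
Class IV: a majority of 172575 is 86288; 86,288 required, 86,307 in favor — approved.

Not approved — the Class I shares did not give the required vote.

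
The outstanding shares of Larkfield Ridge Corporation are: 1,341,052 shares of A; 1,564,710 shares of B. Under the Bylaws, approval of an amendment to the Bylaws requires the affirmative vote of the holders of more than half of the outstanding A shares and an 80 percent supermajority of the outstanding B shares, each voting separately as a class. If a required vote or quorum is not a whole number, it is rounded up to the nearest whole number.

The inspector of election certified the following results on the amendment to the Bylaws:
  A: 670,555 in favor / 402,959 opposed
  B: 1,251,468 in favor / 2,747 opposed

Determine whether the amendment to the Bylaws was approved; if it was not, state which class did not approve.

Not approved — the B shares did not give the required vote.

A: a majority of 1341052 is 670527; 670,527 required, 670,555 in favor — approved.
B: 4/5 of 1564710 = 1251768; 1,251,768 required, 1,251,468 in favor — not approved.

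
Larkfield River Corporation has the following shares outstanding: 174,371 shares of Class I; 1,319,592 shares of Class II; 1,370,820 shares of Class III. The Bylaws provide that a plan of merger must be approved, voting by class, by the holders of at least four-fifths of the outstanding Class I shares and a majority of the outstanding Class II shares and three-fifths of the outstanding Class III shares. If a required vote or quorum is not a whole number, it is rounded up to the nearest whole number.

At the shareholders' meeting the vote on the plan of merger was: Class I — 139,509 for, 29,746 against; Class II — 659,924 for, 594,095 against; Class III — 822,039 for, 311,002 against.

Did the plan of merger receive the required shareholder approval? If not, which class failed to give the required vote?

Class I: 4/5 of 174371 = 139496.80, rounded up to 139497; 139,497 required, 139,509 in favor — approved.
Class II: a majority of 1319592 is 659797; 659,797 required, 659,924 in favor — approved.
Class III: 3/5 of 1370820 = 822492; 822,492 required, 822,039 in favor — not approved.

Not approved — the Class III shares did not give the required vote.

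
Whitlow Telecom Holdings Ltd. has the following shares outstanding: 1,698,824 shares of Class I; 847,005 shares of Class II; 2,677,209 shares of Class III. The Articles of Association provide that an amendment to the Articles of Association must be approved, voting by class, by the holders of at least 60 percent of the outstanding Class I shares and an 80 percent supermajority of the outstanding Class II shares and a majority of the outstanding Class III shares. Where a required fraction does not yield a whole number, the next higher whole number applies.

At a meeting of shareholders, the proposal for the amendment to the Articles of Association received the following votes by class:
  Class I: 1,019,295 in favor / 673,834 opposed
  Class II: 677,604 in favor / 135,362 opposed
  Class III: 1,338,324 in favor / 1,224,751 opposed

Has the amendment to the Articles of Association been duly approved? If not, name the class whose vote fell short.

Not approved — the Class III shares did not give the required vote.

Class I: 3/5 of 1698824 = 1019294.40, rounded up to 1019295; 1,019,295 required, 1,019,295 in favor — approved.
Class II: 4/5 of 847005 = 677604; 677,604 required, 677,604 in favor — approved.
Class III: a majority of 2677209 is 1338605; 1,338,605 required, 1,338,324 in favor — not approved.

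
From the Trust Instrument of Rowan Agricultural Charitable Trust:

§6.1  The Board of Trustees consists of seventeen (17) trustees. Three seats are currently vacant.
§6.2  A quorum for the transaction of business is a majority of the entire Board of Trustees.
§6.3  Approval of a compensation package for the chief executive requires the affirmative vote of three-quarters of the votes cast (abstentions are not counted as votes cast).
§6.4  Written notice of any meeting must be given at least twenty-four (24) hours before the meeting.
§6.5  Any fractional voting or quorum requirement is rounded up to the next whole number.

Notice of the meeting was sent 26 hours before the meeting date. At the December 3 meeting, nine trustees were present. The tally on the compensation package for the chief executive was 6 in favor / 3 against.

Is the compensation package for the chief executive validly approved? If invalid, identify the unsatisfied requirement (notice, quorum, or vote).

Notice: 26 hours given; 24 required (26 ≥ 24). Satisfied.
Quorum: 9 present; quorum is 9. Satisfied.
Vote: the compensation package for the chief executive requires three-fourths of the votes cast (9). 3/4 of 9 = 6.75, rounded up to 7, so 7 affirmative votes are needed; 6 voted in favor. Not satisfied.

Invalid — vote requirement not satisfied.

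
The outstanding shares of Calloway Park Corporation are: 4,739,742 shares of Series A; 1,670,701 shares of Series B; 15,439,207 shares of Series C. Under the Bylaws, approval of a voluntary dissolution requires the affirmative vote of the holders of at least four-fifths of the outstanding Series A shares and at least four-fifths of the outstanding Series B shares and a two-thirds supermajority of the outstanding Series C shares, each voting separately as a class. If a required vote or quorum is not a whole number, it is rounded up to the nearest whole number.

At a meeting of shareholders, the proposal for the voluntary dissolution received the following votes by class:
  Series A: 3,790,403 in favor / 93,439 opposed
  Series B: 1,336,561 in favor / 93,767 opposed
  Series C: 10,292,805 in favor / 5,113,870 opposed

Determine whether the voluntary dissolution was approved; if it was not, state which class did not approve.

Series A: 4/5 of 4739742 = 3791793.60, rounded up to 3791794; 3,791,794 required, 3,790,403 in favor — not approved.
Series B: 4/5 of 1670701 = 1336560.80, rounded up to 1336561; 1,336,561 required, 1,336,561 in favor — approved.
Series C: 2/3 of 15439207 = 10292804.67, rounded up to 10292805; 10,292,805 required, 10,292,805 in favor — approved.

Not approved — the Series A shares did not give the required vote.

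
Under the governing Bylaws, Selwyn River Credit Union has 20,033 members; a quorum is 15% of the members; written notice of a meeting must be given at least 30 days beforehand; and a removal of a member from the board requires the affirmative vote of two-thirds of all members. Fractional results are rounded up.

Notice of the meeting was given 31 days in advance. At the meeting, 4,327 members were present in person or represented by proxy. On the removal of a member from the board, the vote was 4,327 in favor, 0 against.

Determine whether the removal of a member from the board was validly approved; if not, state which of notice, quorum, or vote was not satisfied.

Notice: 31 days given; 30 required. Satisfied.
Quorum: 15% of 20,033 = 3,004.95, rounded up to 3,005; 4,327 present. Satisfied.
Vote: requires two-thirds of all members (20,033); 2/3 of 20033 = 13355.33, rounded up to 13356, so 13,356 needed; 4,327 in favor. Not satisfied.

Invalid — vote requirement not satisfied.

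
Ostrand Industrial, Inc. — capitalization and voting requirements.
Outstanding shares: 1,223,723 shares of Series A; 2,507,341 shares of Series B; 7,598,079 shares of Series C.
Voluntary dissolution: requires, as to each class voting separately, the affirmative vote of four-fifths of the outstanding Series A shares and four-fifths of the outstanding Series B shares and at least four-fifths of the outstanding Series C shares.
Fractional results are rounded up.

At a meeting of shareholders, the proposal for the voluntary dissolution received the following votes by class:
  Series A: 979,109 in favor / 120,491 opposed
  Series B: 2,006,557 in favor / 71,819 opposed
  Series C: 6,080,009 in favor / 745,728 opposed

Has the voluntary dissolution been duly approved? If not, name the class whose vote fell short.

Series A: 4/5 of 1223723 = 978978.40, rounded up to 978979; 978,979 required, 979,109 in favor — approved.
Series B: 4/5 of 2507341 = 2005872.80, rounded up to 2005873; 2,005,873 required, 2,006,557 in favor — approved.
Series C: 4/5 of 7598079 = 6078463.20, rounded up to 6078464; 6,078,464 required, 6,080,009 in favor — approved.

Approved — every class gave the required vote.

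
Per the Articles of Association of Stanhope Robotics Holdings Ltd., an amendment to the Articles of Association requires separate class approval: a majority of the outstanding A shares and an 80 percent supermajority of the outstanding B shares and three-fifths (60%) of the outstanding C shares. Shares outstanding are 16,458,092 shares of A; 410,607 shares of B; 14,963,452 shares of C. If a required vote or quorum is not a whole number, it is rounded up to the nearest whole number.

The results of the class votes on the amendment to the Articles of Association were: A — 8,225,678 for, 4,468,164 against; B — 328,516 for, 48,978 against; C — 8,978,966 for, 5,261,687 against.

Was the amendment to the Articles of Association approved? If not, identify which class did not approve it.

A: a majority of 16458092 is 8229047; 8,229,047 required, 8,225,678 in favor — not approved.
B: 4/5 of 410607 = 328485.60, rounded up to 328486; 328,486 required, 328,516 in favor — approved.
C: 3/5 of 14963452 = 8978071.20, rounded up to 8978072; 8,978,072 required, 8,978,966 in favor — approved.

Not approved — the A shares did not give the required vote.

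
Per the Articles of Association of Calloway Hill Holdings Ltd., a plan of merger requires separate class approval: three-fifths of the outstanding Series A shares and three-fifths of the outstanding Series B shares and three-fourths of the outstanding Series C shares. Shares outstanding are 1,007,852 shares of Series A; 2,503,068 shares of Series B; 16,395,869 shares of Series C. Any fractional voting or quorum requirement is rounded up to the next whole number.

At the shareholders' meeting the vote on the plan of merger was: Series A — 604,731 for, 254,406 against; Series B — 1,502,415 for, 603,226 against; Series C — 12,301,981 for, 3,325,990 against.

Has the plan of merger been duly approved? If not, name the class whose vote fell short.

Approved — every class gave the required vote.

Series A: 3/5 of 1007852 = 604711.20, rounded up to 604712; 604,712 required, 604,731 in favor — approved.
Series B: 3/5 of 2503068 = 1501840.80, rounded up to 1501841; 1,501,841 required, 1,502,415 in favor — approved.
Series C: 3/4 of 16395869 = 12296901.75, rounded up to 12296902; 12,296,902 required, 12,301,981 in favor — approved.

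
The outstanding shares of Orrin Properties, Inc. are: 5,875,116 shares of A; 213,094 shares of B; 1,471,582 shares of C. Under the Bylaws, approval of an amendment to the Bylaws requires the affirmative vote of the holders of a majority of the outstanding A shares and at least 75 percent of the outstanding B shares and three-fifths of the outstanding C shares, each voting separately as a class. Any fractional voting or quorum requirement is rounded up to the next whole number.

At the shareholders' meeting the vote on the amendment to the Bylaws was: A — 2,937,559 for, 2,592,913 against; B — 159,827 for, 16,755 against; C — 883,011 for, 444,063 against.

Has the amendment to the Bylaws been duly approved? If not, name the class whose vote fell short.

A: a majority of 5875116 is 2937559; 2,937,559 required, 2,937,559 in favor — approved.
B: 3/4 of 213094 = 159820.50, rounded up to 159821; 159,821 required, 159,827 in favor — approved.
C: 3/5 of 1471582 = 882949.20, rounded up to 882950; 882,950 required, 883,011 in favor — approved.

Approved — every class gave the required vote.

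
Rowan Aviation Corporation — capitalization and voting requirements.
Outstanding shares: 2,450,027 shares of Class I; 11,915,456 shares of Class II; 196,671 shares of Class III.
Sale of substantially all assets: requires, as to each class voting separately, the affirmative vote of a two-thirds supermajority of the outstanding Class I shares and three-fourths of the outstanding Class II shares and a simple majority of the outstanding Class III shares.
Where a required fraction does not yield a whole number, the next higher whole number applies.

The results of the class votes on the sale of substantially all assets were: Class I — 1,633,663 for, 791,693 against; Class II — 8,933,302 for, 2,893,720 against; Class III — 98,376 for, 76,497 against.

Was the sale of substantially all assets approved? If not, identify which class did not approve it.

Not approved — the Class II shares did not give the required vote.

Class I: 2/3 of 2450027 = 1633351.33, rounded up to 1633352; 1,633,352 required, 1,633,663 in favor — approved.
Class II: 3/4 of 11915456 = 8936592; 8,936,592 required, 8,933,302 in favor — not approved.
Class III: a majority of 196671 is 98336; 98,336 required, 98,376 in favor — approved.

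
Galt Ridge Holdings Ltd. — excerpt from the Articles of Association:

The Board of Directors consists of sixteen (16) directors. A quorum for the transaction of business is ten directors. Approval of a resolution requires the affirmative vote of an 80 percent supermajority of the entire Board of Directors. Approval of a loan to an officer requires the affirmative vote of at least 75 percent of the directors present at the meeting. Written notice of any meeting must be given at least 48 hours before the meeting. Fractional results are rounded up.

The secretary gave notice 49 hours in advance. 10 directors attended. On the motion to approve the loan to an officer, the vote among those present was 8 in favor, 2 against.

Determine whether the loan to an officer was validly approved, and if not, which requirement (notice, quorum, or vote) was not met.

Valid — all requirements satisfied.

Notice: 49 hours given; 48 required (49 ≥ 48). Satisfied.
Quorum: 10 present; quorum is 10. Satisfied.
Vote: the loan to an officer requires three-fourths of the directors present (10). 3/4 of 10 = 7.50, rounded up to 8, so 8 affirmative votes are needed; 8 voted in favor. Satisfied.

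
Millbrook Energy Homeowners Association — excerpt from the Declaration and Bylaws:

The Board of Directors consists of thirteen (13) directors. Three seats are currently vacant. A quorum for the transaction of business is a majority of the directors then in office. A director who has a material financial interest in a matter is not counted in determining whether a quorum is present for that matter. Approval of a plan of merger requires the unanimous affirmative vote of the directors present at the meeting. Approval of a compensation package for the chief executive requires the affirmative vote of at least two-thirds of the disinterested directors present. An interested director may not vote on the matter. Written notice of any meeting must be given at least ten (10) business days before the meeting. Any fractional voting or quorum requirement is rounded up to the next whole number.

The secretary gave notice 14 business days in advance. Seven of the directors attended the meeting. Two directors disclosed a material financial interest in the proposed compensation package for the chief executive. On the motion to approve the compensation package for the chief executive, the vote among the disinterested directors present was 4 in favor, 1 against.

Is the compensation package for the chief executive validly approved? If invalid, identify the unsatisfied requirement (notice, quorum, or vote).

Invalid — quorum requirement not satisfied.

Notice: 14 business days given; 10 required (14 ≥ 10). Satisfied.
Quorum: 7 present, but the 2 interested directors do not count, leaving 5. Quorum is 6. Not satisfied.
Vote: the compensation package for the chief executive requires two-thirds of the disinterested directors present (7 − 2 = 5). 2/3 of 5 = 3.33, rounded up to 4, so 4 affirmative votes are needed; 4 voted in favor. Satisfied. (Moot — without a quorum no business can be validly transacted.)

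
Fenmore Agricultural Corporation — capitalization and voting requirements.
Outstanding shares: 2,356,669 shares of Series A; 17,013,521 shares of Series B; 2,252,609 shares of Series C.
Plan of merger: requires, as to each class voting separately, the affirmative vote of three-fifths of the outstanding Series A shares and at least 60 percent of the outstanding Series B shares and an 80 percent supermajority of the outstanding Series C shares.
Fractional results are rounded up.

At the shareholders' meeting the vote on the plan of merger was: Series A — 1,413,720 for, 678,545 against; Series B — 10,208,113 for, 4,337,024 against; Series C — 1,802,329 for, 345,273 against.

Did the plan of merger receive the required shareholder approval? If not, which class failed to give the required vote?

Series A: 3/5 of 2356669 = 1414001.40, rounded up to 1414002; 1,414,002 required, 1,413,720 in favor — not approved.
Series B: 3/5 of 17013521 = 10208112.60, rounded up to 10208113; 10,208,113 required, 10,208,113 in favor — approved.
Series C: 4/5 of 2252609 = 1802087.20, rounded up to 1802088; 1,802,088 required, 1,802,329 in favor — approved.

Not approved — the Series A shares did not give the required vote.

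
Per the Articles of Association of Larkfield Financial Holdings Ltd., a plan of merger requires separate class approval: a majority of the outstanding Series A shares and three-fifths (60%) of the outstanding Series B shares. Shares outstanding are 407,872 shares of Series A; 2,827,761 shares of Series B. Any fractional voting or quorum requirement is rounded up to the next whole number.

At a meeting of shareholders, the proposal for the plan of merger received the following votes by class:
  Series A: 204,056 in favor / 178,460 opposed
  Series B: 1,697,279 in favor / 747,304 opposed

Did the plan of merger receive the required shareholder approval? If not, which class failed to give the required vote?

Approved — every class gave the required vote.

Series A: a majority of 407872 is 203937; 203,937 required, 204,056 in favor — approved.
Series B: 3/5 of 2827761 = 1696656.60, rounded up to 1696657; 1,696,657 required, 1,697,279 in favor — approved.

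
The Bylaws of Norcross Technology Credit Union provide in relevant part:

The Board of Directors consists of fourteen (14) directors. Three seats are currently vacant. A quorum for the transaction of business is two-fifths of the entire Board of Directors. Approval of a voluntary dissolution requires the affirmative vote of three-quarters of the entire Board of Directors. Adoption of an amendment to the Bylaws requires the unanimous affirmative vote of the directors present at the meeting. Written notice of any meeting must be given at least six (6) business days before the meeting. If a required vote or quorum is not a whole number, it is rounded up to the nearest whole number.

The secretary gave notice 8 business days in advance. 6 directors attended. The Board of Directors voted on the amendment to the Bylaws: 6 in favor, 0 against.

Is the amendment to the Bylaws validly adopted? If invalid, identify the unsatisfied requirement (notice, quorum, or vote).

Valid — all requirements satisfied.

Notice: 8 business days given; 6 required (8 ≥ 6). Satisfied.
Quorum: 6 present; quorum is 6. Satisfied.
Vote: the amendment to the Bylaws requires the unanimous vote of the directors present (6). Unanimous means all 6, so 6 affirmative votes are needed; 6 voted in favor. Satisfied.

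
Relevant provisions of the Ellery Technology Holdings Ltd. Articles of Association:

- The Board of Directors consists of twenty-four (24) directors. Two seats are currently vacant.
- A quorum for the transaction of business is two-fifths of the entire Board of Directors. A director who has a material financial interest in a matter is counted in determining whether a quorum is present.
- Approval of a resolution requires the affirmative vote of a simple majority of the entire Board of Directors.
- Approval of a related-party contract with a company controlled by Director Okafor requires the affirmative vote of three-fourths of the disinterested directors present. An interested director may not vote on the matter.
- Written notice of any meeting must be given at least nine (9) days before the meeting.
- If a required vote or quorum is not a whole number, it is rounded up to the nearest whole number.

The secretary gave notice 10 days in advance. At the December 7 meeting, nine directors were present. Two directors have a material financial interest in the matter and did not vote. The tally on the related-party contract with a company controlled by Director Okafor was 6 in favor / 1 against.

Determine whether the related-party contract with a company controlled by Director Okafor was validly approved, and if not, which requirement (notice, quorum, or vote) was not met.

Invalid — quorum requirement not satisfied.

Notice: 10 days given; 9 required (10 ≥ 9). Satisfied.
Quorum: 9 present (interested directors count toward quorum); quorum is 10. Not satisfied.
Vote: the related-party contract with a company controlled by Director Okafor requires three-fourths of the disinterested directors present (9 − 2 = 7). 3/4 of 7 = 5.25, rounded up to 6, so 6 affirmative votes are needed; 6 voted in favor. Satisfied. (Moot — without a quorum no business can be validly transacted.)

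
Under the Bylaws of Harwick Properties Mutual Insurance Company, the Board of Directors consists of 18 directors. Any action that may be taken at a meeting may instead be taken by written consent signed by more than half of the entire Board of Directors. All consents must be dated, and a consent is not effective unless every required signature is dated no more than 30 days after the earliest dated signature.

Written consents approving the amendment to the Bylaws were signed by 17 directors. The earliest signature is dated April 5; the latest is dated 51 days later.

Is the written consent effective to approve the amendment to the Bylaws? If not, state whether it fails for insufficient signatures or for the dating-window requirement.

Signatures required: more than half of 18 — a majority of 18 is 10, so 10 needed; 17 signed. Sufficient.
Dating window: the latest signature is 51 days after the earliest; the limit is 30 days. Outside the window.

Not effective — dating-window requirement not satisfied.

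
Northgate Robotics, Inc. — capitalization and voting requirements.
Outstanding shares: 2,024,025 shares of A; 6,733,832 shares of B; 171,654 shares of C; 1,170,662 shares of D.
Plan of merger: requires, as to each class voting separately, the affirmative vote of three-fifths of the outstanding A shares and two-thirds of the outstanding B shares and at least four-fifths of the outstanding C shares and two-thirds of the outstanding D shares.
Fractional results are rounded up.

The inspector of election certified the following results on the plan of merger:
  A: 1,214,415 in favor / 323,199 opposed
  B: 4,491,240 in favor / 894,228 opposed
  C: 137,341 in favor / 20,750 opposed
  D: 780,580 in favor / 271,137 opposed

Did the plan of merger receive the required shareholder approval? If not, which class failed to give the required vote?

A: 3/5 of 2024025 = 1214415; 1,214,415 required, 1,214,415 in favor — approved.
B: 2/3 of 6733832 = 4489221.33, rounded up to 4489222; 4,489,222 required, 4,491,240 in favor — approved.
C: 4/5 of 171654 = 137323.20, rounded up to 137324; 137,324 required, 137,341 in favor — approved.
D: 2/3 of 1170662 = 780441.33, rounded up to 780442; 780,442 required, 780,580 in favor — approved.

Approved — every class gave the required vote.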